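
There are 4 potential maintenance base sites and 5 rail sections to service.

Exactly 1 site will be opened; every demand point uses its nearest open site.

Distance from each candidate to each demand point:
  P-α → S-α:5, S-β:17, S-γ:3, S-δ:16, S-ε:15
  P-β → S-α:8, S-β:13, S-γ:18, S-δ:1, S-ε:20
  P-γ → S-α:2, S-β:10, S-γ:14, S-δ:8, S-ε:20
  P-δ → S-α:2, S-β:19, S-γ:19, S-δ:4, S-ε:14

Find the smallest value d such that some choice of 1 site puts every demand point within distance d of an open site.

Open {P-α}.
  Farthest demand point is S-β at distance 17 (to P-α); all others are ≤ 17.
With {P-δ} the worst case is 19.
With {P-β} the worst case is 20.
No size-1 selection achieves below 17.

17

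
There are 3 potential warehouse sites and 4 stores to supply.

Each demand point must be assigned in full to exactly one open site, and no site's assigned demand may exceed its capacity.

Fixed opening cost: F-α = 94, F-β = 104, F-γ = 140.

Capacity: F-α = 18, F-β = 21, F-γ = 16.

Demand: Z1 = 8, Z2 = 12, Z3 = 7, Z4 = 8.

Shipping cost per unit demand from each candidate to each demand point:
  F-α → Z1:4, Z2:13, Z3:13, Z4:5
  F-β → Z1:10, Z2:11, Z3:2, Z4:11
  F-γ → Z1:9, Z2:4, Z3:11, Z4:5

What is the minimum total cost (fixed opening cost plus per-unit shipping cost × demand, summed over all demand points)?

416

Open {F-α, F-β}; cheapest assignment that respects the capacities:
  F-α (cap 18, load 16): Z1, Z4 — cost 8×4 + 8×5 = 72
  F-β (cap 21, load 19): Z2, Z3 — cost 12×11 + 7×2 = 146
  Shipping 218, fixed 198 → total 416.
  Any other capacity-feasible assignment to {F-α, F-β} ships for at least 218.
Compare {F-α, F-β, F-γ}: its best feasible assignment gives total 472.
Compare {F-β, F-γ}: its best feasible assignment gives total 502.
Every other set of open sites that can feasibly serve all demand totals ≥ 472 even under its best assignment. Minimum: 416.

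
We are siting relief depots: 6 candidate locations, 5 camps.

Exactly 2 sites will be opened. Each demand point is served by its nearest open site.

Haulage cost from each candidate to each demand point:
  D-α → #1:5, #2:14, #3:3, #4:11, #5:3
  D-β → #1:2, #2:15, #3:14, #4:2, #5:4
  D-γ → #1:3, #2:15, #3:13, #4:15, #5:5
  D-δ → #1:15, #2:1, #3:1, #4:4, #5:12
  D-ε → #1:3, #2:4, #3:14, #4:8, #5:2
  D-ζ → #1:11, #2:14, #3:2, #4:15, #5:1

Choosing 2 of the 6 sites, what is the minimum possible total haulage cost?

Open {D-β, D-δ}.
  #1→D-β 2, #2→D-δ 1, #3→D-δ 1, #4→D-β 2, #5→D-β 4  ⇒ total 10.
Compare {D-δ, D-ε}: total 11.
Compare {D-α, D-δ}: total 14.
No size-2 selection does better; minimum is 10.

10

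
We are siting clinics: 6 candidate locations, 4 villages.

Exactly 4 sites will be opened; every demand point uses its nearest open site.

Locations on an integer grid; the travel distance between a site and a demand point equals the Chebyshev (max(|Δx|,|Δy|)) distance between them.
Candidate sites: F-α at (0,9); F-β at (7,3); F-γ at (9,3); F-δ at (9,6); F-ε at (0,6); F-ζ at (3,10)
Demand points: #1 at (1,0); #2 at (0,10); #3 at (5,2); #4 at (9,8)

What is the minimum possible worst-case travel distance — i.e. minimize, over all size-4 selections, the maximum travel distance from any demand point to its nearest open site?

Open {F-α, F-β, F-γ, F-δ}.
  Farthest demand point is #1 at travel distance 6 (to F-β); all others are ≤ 6.
With {F-α, F-β, F-γ, F-ε} the worst case is 6.
With {F-α, F-β, F-γ, F-ζ} the worst case is 6.
No size-4 selection achieves below 6.

6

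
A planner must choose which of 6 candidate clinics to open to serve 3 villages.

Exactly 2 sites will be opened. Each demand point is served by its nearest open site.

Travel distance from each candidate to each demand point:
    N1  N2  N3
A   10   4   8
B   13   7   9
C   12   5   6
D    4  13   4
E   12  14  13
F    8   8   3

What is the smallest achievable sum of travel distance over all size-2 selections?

12

Open {A, D}.
  N1→D 4, N2→A 4, N3→D 4  ⇒ total 12.
Compare {C, D}: total 13.
Compare {A, F}: total 15.
No size-2 selection does better; minimum is 12.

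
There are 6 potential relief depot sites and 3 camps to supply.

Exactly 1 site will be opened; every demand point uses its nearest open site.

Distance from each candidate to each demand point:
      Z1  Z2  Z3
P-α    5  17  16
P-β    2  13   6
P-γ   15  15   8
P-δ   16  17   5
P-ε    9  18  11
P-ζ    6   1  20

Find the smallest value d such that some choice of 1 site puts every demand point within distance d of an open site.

13

Open {P-β}.
  Farthest demand point is Z2 at distance 13 (to P-β); all others are ≤ 13.
With {P-γ} the worst case is 15.
With {P-α} the worst case is 17.
No size-1 selection achieves below 13.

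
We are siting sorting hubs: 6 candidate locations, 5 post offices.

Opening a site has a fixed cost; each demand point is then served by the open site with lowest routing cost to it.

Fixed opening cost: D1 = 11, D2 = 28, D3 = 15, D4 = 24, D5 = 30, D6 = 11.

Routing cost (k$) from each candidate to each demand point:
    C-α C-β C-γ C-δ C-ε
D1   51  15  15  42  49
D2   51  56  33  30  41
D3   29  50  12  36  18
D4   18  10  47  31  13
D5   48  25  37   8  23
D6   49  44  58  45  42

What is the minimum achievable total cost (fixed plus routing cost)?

Open {D1, D4}: assign each demand point to its cheapest open site.
  C-α→D4 18, C-β→D4 10, C-γ→D1 15, C-δ→D4 31, C-ε→D4 13
  routing cost 87, fixed 35 → total 122.
Compare {D3, D4}: routing cost 84 + fixed 39 = 123.
Compare {D1, D4, D5}: routing cost 64 + fixed 65 = 129.
Compare {D3, D4, D5}: routing cost 61 + fixed 69 = 130.
All other subsets cost ≥ 123. Minimum total cost: 122.

122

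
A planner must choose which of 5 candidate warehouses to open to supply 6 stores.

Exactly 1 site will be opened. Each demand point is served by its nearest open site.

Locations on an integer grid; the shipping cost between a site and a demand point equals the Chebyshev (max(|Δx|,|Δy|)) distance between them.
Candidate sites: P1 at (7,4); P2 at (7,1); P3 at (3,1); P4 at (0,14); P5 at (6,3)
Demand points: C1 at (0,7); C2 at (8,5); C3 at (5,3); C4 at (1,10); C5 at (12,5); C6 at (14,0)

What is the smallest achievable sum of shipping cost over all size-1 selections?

28

Open {P1}.
  C1→P1 7, C2→P1 1, C3→P1 2, C4→P1 6, C5→P1 5, C6→P1 7  ⇒ total 28.
Compare {P5}: total 30.
Compare {P2}: total 34.
No size-1 selection does better; minimum is 28.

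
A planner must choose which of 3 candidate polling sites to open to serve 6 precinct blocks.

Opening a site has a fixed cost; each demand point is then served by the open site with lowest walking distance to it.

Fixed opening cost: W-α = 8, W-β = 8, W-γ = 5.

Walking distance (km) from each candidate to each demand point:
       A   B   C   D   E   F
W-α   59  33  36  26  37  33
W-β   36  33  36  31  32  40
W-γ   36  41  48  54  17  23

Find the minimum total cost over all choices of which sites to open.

184

Open {W-α, W-γ}: assign each demand point to its cheapest open site.
  A→W-γ 36, B→W-α 33, C→W-α 36, D→W-α 26, E→W-γ 17, F→W-γ 23
  walking distance 171, fixed 13 → total 184.
Compare {W-β, W-γ}: walking distance 176 + fixed 13 = 189.
Compare {W-α, W-β, W-γ}: walking distance 171 + fixed 21 = 192.
Compare {W-α, W-β}: walking distance 196 + fixed 16 = 212.
All other subsets cost ≥ 189. Minimum total cost: 184.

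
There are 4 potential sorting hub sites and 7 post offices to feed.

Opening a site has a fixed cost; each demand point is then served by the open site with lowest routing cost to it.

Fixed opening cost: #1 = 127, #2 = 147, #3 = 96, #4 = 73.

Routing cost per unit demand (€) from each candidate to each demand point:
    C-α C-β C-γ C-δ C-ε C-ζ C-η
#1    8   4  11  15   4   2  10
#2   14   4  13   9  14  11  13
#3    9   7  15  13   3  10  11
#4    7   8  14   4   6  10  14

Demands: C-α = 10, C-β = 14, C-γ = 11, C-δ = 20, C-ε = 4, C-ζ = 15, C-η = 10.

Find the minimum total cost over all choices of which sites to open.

Open {#1, #4}: assign each demand point to its cheapest open site.
  C-α→#4 10×7=70, C-β→#1 14×4=56, C-γ→#1 11×11=121, C-δ→#4 20×4=80, C-ε→#1 4×4=16, C-ζ→#1 15×2=30, C-η→#1 10×10=100
  routing cost 473, fixed 200 → total 673.
Compare {#1, #3, #4}: routing cost 469 + fixed 296 = 765.
Compare {#4}: routing cost 730 + fixed 73 = 803.
Compare {#1, #2, #4}: routing cost 473 + fixed 347 = 820.
All other subsets cost ≥ 765. Minimum total cost: 673.

673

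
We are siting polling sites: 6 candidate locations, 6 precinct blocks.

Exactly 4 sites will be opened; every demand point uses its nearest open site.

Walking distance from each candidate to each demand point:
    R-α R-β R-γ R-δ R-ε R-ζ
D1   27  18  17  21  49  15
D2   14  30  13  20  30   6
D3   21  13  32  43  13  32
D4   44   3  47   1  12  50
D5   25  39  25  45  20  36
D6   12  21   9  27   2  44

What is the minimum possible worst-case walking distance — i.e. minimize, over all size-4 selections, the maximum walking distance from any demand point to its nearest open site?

12

Open {D1, D2, D4, D6}.
  Farthest demand point is R-α at walking distance 12 (to D6); all others are ≤ 12.
With {D2, D3, D4, D6} the worst case is 12.
With {D2, D4, D5, D6} the worst case is 12.
No size-4 selection achieves below 12.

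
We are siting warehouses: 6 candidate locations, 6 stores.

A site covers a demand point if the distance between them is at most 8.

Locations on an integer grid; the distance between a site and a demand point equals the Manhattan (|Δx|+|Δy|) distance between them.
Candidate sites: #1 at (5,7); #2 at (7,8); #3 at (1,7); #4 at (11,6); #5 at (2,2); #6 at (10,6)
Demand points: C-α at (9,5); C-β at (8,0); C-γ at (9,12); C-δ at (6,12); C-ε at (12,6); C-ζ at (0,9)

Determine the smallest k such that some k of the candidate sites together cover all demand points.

Coverage sets (demand points within 8 of each site):
  #1: {C-α, C-δ, C-ε, C-ζ}
  #2: {C-α, C-γ, C-δ, C-ε, C-ζ}
  #3: {C-ζ}
  #4: {C-α, C-γ, C-ε}
  #5: {C-β}
  #6: {C-α, C-β, C-γ, C-ε}
No single site covers all 6 demand points.
But {#1, #6} covers everything, so the minimum is 2.

2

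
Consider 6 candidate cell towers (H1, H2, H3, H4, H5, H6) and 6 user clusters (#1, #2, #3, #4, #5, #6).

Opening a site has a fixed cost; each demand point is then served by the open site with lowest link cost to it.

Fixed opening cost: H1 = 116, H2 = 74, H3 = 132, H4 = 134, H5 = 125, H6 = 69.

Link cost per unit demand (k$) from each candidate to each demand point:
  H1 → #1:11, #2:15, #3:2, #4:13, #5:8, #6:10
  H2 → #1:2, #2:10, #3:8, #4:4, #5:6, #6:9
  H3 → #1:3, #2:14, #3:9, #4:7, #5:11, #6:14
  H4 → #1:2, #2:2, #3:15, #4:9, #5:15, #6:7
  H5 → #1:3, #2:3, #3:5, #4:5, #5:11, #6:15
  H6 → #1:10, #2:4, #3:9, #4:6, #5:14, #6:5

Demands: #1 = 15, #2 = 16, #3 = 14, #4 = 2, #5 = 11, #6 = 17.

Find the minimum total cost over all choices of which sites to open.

Open {H2, H6}: assign each demand point to its cheapest open site.
  #1→H2 15×2=30, #2→H6 16×4=64, #3→H2 14×8=112, #4→H2 2×4=8, #5→H2 11×6=66, #6→H6 17×5=85
  link cost 365, fixed 143 → total 508.
Compare {H1, H2, H6}: link cost 281 + fixed 259 = 540.
Compare {H1, H4}: link cost 315 + fixed 250 = 565.
Compare {H5, H6}: link cost 379 + fixed 194 = 573.
All other subsets cost ≥ 540. Minimum total cost: 508.

508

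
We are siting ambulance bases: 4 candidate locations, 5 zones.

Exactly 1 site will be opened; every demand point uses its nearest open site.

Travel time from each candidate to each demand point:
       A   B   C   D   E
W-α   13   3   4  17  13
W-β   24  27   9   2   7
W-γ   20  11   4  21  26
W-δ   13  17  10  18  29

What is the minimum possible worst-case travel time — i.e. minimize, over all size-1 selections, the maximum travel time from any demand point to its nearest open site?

17

Open {W-α}.
  Farthest demand point is D at travel time 17 (to W-α); all others are ≤ 17.
With {W-γ} the worst case is 26.
With {W-β} the worst case is 27.
No size-1 selection achieves below 17.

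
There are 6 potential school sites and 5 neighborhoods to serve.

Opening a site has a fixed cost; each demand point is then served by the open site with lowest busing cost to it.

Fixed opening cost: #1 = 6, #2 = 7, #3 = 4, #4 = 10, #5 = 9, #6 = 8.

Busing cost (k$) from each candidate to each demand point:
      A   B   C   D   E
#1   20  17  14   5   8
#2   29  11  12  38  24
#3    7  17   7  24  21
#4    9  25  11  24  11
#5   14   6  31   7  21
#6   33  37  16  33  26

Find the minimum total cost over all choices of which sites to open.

52

Open {#1, #3, #5}: assign each demand point to its cheapest open site.
  A→#3 7, B→#5 6, C→#3 7, D→#1 5, E→#1 8
  busing cost 33, fixed 19 → total 52.
Compare {#1, #3}: busing cost 44 + fixed 10 = 54.
Compare {#1, #2, #3}: busing cost 38 + fixed 17 = 55.
Compare {#1, #2, #3, #5}: busing cost 33 + fixed 26 = 59.
All other subsets cost ≥ 54. Minimum total cost: 52.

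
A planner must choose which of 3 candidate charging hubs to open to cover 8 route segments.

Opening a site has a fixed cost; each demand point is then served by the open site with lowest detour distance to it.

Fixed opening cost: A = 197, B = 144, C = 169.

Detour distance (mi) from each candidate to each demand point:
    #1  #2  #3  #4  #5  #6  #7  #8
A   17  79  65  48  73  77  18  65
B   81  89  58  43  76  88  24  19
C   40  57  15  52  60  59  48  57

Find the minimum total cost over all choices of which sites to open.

557

Open {C}: assign each demand point to its cheapest open site.
  #1→C 40, #2→C 57, #3→C 15, #4→C 52, #5→C 60, #6→C 59, #7→C 48, #8→C 57
  detour distance 388, fixed 169 → total 557.
Compare {B}: detour distance 478 + fixed 144 = 622.
Compare {B, C}: detour distance 317 + fixed 313 = 630.
Compare {A}: detour distance 442 + fixed 197 = 639.
All other subsets cost ≥ 622. Minimum total cost: 557.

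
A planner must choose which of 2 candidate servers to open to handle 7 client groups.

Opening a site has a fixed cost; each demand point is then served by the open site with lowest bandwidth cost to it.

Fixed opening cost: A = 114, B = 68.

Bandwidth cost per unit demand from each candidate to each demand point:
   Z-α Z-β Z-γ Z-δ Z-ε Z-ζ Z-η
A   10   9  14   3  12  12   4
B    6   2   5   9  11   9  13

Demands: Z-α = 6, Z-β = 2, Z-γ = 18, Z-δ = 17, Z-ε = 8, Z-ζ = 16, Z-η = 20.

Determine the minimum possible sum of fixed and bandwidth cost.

Open {A, B}: assign each demand point to its cheapest open site.
  Z-α→B 6×6=36, Z-β→B 2×2=4, Z-γ→B 18×5=90, Z-δ→A 17×3=51, Z-ε→B 8×11=88, Z-ζ→B 16×9=144, Z-η→A 20×4=80
  bandwidth cost 493, fixed 182 → total 675.
Compare {B}: bandwidth cost 775 + fixed 68 = 843.
Compare {A}: bandwidth cost 749 + fixed 114 = 863.

675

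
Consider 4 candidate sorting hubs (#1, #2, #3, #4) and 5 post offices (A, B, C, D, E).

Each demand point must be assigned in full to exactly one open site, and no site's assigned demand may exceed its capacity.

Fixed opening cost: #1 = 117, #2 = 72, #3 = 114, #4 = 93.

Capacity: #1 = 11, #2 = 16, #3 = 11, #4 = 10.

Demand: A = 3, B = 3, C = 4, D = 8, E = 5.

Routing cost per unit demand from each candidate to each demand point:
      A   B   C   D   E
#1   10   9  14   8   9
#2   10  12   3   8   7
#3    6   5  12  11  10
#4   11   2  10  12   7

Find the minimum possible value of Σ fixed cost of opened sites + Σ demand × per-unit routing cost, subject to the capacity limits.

312

Open {#2, #4}; cheapest assignment that respects the capacities:
  #2 (cap 16, load 15): A, C, D — cost 3×10 + 4×3 + 8×8 = 106
  #4 (cap 10, load 8): B, E — cost 3×2 + 5×7 = 41
  Shipping 147, fixed 165 → total 312.
  Any other capacity-feasible assignment to {#2, #4} ships for at least 147.
Compare {#2, #3}: its best feasible assignment gives total 345.
Compare {#1, #2}: its best feasible assignment gives total 357.
Every other set of open sites that can feasibly serve all demand totals ≥ 345 even under its best assignment. Minimum: 312.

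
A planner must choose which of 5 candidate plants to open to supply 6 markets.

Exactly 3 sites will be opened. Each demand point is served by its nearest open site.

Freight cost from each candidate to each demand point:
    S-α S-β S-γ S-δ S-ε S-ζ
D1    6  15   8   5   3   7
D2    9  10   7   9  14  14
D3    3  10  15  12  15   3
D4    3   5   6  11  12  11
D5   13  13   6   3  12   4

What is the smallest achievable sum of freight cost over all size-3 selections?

Open {D1, D4, D5}.
  S-α→D4 3, S-β→D4 5, S-γ→D4 6, S-δ→D5 3, S-ε→D1 3, S-ζ→D5 4  ⇒ total 24.
Compare {D1, D3, D4}: total 25.
Compare {D1, D3, D5}: total 28.
No size-3 selection does better; minimum is 24.

24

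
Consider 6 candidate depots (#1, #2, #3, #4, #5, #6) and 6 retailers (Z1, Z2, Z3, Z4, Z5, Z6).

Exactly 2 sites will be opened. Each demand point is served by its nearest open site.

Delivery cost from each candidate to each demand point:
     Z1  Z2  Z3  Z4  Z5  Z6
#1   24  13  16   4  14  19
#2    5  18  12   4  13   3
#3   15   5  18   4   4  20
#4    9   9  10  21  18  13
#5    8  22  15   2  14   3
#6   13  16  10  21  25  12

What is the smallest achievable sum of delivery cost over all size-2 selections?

33

Open {#2, #3}.
  Z1→#2 5, Z2→#3 5, Z3→#2 12, Z4→#2 4, Z5→#3 4, Z6→#2 3  ⇒ total 33.
Compare {#3, #5}: total 37.
Compare {#2, #4}: total 44.
No size-2 selection does better; minimum is 33.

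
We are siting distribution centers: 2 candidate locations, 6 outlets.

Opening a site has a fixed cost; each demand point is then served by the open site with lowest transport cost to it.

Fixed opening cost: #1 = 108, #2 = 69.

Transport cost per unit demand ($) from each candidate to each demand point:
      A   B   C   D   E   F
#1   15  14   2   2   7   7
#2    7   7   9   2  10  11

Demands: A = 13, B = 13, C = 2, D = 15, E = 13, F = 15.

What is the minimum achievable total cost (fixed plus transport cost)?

589

Open {#1, #2}: assign each demand point to its cheapest open site.
  A→#2 13×7=91, B→#2 13×7=91, C→#1 2×2=4, D→#1 15×2=30, E→#1 13×7=91, F→#1 15×7=105
  transport cost 412, fixed 177 → total 589.
Compare {#2}: transport cost 525 + fixed 69 = 594.
Compare {#1}: transport cost 607 + fixed 108 = 715.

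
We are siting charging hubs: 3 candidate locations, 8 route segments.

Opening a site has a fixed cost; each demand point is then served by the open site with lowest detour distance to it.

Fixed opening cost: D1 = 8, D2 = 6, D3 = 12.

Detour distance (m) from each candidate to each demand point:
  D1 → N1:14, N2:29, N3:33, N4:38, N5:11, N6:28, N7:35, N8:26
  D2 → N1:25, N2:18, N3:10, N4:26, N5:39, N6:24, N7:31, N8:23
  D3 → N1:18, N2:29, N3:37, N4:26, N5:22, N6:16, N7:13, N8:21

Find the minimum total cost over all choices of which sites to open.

Open {D1, D2, D3}: assign each demand point to its cheapest open site.
  N1→D1 14, N2→D2 18, N3→D2 10, N4→D2 26, N5→D1 11, N6→D3 16, N7→D3 13, N8→D3 21
  detour distance 129, fixed 26 → total 155.
Compare {D2, D3}: detour distance 144 + fixed 18 = 162.
Compare {D1, D2}: detour distance 157 + fixed 14 = 171.
Compare {D1, D3}: detour distance 163 + fixed 20 = 183.
All other subsets cost ≥ 162. Minimum total cost: 155.

155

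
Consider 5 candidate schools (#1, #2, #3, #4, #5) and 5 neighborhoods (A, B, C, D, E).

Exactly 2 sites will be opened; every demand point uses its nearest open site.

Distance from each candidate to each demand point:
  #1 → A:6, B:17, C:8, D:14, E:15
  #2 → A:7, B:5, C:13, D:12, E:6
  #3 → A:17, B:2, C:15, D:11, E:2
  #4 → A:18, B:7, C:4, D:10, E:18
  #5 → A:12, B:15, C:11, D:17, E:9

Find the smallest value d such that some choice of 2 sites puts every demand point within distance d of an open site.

Open {#2, #4}.
  Farthest demand point is D at distance 10 (to #4); all others are ≤ 10.
With {#1, #3} the worst case is 11.
With {#1, #2} the worst case is 12.
No size-2 selection achieves below 10.

10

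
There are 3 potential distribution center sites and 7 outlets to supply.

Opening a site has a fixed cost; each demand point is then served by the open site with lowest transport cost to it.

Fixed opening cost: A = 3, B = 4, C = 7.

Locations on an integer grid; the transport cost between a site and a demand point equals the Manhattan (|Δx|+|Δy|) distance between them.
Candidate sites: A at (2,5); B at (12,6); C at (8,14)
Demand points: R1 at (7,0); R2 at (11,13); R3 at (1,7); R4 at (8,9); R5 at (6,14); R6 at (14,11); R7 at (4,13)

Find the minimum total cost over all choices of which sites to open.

48

Open {A, C}: assign each demand point to its cheapest open site.
  R1→A 10, R2→C 4, R3→A 3, R4→C 5, R5→C 2, R6→C 9, R7→C 5
  transport cost 38, fixed 10 → total 48.
Compare {A, B, C}: transport cost 36 + fixed 14 = 50.
Compare {B, C}: transport cost 46 + fixed 11 = 57.
Compare {C}: transport cost 54 + fixed 7 = 61.
All other subsets cost ≥ 50. Minimum total cost: 48.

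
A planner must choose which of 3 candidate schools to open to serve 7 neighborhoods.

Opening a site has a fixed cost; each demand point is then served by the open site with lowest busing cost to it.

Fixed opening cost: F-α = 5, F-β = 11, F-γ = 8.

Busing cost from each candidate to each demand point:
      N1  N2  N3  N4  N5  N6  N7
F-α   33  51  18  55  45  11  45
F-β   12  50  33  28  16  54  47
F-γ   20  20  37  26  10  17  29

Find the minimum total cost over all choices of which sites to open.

Open {F-α, F-γ}: assign each demand point to its cheapest open site.
  N1→F-γ 20, N2→F-γ 20, N3→F-α 18, N4→F-γ 26, N5→F-γ 10, N6→F-α 11, N7→F-γ 29
  busing cost 134, fixed 13 → total 147.
Compare {F-α, F-β, F-γ}: busing cost 126 + fixed 24 = 150.
Compare {F-β, F-γ}: busing cost 147 + fixed 19 = 166.
Compare {F-γ}: busing cost 159 + fixed 8 = 167.
All other subsets cost ≥ 150. Minimum total cost: 147.

147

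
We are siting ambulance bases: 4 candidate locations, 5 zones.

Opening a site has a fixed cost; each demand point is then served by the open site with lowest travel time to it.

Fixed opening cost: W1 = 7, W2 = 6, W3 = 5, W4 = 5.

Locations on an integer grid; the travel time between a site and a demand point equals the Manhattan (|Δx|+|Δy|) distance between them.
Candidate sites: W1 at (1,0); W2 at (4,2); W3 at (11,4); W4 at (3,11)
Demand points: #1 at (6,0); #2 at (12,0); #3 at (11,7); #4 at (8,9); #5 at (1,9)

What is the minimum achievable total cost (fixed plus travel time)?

38

Open {W3, W4}: assign each demand point to its cheapest open site.
  #1→W3 9, #2→W3 5, #3→W3 3, #4→W4 7, #5→W4 4
  travel time 28, fixed 10 → total 38.
Compare {W2, W3, W4}: travel time 23 + fixed 16 = 39.
Compare {W2, W3}: travel time 30 + fixed 11 = 41.
Compare {W1, W3, W4}: travel time 24 + fixed 17 = 41.
All other subsets cost ≥ 39. Minimum total cost: 38.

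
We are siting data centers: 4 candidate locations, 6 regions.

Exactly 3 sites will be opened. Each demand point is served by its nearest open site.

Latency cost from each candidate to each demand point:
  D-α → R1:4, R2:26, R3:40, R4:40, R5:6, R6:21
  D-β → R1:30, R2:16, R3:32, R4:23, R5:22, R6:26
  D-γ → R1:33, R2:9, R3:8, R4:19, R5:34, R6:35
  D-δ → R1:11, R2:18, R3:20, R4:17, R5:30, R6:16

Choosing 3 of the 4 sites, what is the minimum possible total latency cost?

Open {D-α, D-γ, D-δ}.
  R1→D-α 4, R2→D-γ 9, R3→D-γ 8, R4→D-δ 17, R5→D-α 6, R6→D-δ 16  ⇒ total 60.
Compare {D-α, D-β, D-γ}: total 67.
Compare {D-α, D-β, D-δ}: total 79.
No size-3 selection does better; minimum is 60.

60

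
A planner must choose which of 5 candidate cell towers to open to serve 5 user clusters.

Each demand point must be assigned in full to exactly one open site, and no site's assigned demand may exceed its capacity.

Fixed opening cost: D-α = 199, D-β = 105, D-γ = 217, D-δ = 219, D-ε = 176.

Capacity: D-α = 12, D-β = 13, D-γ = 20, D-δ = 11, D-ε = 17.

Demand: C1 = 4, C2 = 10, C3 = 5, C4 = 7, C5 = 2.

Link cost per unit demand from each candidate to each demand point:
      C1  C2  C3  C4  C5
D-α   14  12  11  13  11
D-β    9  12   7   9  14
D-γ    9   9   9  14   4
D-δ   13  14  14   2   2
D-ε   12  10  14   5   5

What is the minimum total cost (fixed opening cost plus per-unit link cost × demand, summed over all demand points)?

515

Open {D-β, D-ε}; cheapest assignment that respects the capacities:
  D-β (cap 13, load 11): C1, C3, C5 — cost 4×9 + 5×7 + 2×14 = 99
  D-ε (cap 17, load 17): C2, C4 — cost 10×10 + 7×5 = 135
  Shipping 234, fixed 281 → total 515.
  Any other capacity-feasible assignment to {D-β, D-ε} ships for at least 234.
Compare {D-β, D-γ}: its best feasible assignment gives total 554.
Compare {D-γ, D-ε}: its best feasible assignment gives total 609.
Every other set of open sites that can feasibly serve all demand totals ≥ 554 even under its best assignment. Minimum: 515.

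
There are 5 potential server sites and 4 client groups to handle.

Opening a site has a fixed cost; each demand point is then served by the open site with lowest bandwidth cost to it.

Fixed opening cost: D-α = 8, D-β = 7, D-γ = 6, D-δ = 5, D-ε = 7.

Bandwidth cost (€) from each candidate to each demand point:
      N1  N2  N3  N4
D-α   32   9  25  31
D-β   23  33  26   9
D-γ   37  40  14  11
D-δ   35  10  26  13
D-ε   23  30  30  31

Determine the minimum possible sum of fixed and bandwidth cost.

74

Open {D-β, D-γ, D-δ}: assign each demand point to its cheapest open site.
  N1→D-β 23, N2→D-δ 10, N3→D-γ 14, N4→D-β 9
  bandwidth cost 56, fixed 18 → total 74.
Compare {D-α, D-β, D-γ}: bandwidth cost 55 + fixed 21 = 76.
Compare {D-γ, D-δ, D-ε}: bandwidth cost 58 + fixed 18 = 76.
Compare {D-α, D-γ, D-ε}: bandwidth cost 57 + fixed 21 = 78.
All other subsets cost ≥ 76. Minimum total cost: 74.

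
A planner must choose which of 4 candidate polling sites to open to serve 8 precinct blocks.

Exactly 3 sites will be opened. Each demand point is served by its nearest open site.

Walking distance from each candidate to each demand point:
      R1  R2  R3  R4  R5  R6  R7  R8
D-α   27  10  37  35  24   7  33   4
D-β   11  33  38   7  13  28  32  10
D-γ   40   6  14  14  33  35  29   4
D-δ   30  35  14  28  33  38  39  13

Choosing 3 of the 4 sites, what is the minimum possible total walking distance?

Open {D-α, D-β, D-γ}.
  R1→D-β 11, R2→D-γ 6, R3→D-γ 14, R4→D-β 7, R5→D-β 13, R6→D-α 7, R7→D-γ 29, R8→D-α 4  ⇒ total 91.
Compare {D-α, D-β, D-δ}: total 98.
Compare {D-β, D-γ, D-δ}: total 112.
No size-3 selection does better; minimum is 91.

91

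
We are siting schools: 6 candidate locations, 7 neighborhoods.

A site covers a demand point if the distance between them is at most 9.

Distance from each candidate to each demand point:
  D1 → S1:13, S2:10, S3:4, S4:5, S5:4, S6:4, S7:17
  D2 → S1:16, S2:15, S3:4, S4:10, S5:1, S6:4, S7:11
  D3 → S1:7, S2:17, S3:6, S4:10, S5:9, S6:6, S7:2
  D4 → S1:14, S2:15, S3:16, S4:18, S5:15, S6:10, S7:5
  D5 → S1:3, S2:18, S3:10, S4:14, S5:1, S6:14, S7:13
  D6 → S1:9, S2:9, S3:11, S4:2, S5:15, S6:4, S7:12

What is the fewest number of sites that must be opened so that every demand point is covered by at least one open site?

Coverage sets (demand points within 9 of each site):
  D1: {S3, S4, S5, S6}
  D2: {S3, S5, S6}
  D3: {S1, S3, S5, S6, S7}
  D4: {S7}
  D5: {S1, S5}
  D6: {S1, S2, S4, S6}
No single site covers all 7 demand points.
But {D3, D6} covers everything, so the minimum is 2.

2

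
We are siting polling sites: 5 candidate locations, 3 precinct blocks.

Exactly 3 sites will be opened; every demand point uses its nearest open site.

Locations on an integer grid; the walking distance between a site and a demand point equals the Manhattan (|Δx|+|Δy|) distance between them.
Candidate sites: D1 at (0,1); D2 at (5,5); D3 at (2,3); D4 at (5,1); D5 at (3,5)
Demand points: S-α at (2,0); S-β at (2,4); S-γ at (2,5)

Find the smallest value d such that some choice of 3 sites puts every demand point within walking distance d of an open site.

Open {D1, D2, D3}.
  Farthest demand point is S-α at walking distance 3 (to D1); all others are ≤ 3.
With {D1, D2, D5} the worst case is 3.
With {D1, D3, D4} the worst case is 3.
No size-3 selection achieves below 3.

3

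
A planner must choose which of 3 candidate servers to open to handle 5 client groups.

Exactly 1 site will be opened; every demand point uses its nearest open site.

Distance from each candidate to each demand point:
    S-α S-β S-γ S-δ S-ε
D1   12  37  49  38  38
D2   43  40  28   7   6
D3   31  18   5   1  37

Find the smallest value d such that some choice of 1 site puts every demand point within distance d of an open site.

Open {D3}.
  Farthest demand point is S-ε at distance 37 (to D3); all others are ≤ 37.
With {D2} the worst case is 43.
With {D1} the worst case is 49.
No size-1 selection achieves below 37.

37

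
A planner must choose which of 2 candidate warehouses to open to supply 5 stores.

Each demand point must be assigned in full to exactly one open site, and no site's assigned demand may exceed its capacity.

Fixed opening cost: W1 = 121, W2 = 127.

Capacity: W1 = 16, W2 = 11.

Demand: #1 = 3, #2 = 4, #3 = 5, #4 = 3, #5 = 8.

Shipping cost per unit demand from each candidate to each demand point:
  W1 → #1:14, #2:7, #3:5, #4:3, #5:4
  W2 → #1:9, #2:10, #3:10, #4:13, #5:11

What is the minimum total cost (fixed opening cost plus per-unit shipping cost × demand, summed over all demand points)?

381

Open {W1, W2}; cheapest assignment that respects the capacities:
  W1 (cap 16, load 16): #3, #4, #5 — cost 5×5 + 3×3 + 8×4 = 66
  W2 (cap 11, load 7): #1, #2 — cost 3×9 + 4×10 = 67
  Shipping 133, fixed 248 → total 381.
  Any other capacity-feasible assignment to {W1, W2} ships for at least 133.
Total demand is 23 and no other set of sites has combined capacity ≥ 23, so {W1, W2} is the only feasible choice of open sites. Minimum: 381.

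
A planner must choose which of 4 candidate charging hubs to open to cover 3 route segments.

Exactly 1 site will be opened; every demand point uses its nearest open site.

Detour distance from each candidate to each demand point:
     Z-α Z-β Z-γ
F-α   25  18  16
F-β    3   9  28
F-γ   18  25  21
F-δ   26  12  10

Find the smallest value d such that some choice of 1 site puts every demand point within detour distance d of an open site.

25

Open {F-α}.
  Farthest demand point is Z-α at detour distance 25 (to F-α); all others are ≤ 25.
With {F-γ} the worst case is 25.
With {F-δ} the worst case is 26.
No size-1 selection achieves below 25.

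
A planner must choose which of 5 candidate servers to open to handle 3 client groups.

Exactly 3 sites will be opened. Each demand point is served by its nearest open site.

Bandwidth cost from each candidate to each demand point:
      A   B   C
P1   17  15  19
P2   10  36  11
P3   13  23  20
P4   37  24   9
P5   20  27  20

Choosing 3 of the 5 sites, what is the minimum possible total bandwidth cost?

34

Open {P1, P2, P4}.
  A→P2 10, B→P1 15, C→P4 9  ⇒ total 34.
Compare {P1, P2, P3}: total 36.
Compare {P1, P2, P5}: total 36.
No size-3 selection does better; minimum is 34.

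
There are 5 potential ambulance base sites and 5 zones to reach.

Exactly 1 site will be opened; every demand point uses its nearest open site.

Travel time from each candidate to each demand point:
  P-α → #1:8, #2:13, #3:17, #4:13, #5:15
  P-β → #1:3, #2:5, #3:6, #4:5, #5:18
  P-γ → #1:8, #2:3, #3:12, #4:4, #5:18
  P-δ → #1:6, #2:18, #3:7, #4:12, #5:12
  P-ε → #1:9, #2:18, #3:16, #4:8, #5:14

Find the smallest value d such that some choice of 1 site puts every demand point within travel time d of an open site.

17

Open {P-α}.
  Farthest demand point is #3 at travel time 17 (to P-α); all others are ≤ 17.
With {P-β} the worst case is 18.
With {P-γ} the worst case is 18.
No size-1 selection achieves below 17.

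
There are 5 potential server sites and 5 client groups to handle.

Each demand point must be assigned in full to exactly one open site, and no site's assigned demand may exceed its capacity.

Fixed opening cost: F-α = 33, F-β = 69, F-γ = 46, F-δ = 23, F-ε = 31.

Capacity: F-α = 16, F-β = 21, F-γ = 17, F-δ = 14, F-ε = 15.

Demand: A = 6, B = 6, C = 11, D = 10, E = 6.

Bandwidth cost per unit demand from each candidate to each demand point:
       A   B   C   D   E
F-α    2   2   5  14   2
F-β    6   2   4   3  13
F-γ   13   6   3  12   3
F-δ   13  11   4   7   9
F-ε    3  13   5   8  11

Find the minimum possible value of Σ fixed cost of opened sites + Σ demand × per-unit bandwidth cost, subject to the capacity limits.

235

Open {F-α, F-β, F-δ}; cheapest assignment that respects the capacities:
  F-α (cap 16, load 12): A, E — cost 6×2 + 6×2 = 24
  F-β (cap 21, load 16): B, D — cost 6×2 + 10×3 = 42
  F-δ (cap 14, load 11): C — cost 11×4 = 44
  Shipping 110, fixed 125 → total 235.
  Any other capacity-feasible assignment to {F-α, F-β, F-δ} ships for at least 110.
Compare {F-α, F-β, F-γ}: its best feasible assignment gives total 247.
Compare {F-α, F-γ, F-δ}: its best feasible assignment gives total 247.
Every other set of open sites that can feasibly serve all demand totals ≥ 247 even under its best assignment. Minimum: 235.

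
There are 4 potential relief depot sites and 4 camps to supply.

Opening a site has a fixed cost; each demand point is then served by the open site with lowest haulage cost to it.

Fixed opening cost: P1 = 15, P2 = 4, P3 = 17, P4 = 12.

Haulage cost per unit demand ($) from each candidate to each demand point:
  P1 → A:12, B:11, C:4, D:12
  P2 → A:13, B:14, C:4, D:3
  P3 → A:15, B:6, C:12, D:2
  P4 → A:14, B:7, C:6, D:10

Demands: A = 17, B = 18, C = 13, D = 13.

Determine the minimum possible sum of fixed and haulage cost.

Open {P1, P3}: assign each demand point to its cheapest open site.
  A→P1 17×12=204, B→P3 18×6=108, C→P1 13×4=52, D→P3 13×2=26
  haulage cost 390, fixed 32 → total 422.
Compare {P1, P2, P3}: haulage cost 390 + fixed 36 = 426.
Compare {P2, P3}: haulage cost 407 + fixed 21 = 428.
Compare {P1, P3, P4}: haulage cost 390 + fixed 44 = 434.
All other subsets cost ≥ 426. Minimum total cost: 422.

422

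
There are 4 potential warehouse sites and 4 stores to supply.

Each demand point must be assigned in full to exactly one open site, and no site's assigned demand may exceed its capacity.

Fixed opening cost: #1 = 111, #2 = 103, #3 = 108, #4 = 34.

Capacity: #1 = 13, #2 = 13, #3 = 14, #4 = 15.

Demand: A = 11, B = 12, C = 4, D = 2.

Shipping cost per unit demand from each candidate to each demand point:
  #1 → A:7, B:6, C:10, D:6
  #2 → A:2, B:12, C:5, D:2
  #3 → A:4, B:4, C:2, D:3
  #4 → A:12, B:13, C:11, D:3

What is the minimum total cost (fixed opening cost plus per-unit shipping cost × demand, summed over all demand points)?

Open {#2, #3, #4}; cheapest assignment that respects the capacities:
  #2 (cap 13, load 13): A, D — cost 11×2 + 2×2 = 26
  #3 (cap 14, load 12): B — cost 12×4 = 48
  #4 (cap 15, load 4): C — cost 4×11 = 44
  Shipping 118, fixed 245 → total 363.
  Any other capacity-feasible assignment to {#2, #3, #4} ships for at least 118.
Compare {#3, #4}: its best feasible assignment gives total 372.
Compare {#1, #2, #4}: its best feasible assignment gives total 390.
Every other set of open sites that can feasibly serve all demand totals ≥ 372 even under its best assignment. Minimum: 363.

363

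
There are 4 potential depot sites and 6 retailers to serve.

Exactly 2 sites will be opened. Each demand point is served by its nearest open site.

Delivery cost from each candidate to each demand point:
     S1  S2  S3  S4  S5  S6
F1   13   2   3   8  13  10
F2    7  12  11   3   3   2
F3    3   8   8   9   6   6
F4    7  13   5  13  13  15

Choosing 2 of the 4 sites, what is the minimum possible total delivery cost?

Open {F1, F2}.
  S1→F2 7, S2→F1 2, S3→F1 3, S4→F2 3, S5→F2 3, S6→F2 2  ⇒ total 20.
Compare {F2, F3}: total 27.
Compare {F1, F3}: total 28.
No size-2 selection does better; minimum is 20.

20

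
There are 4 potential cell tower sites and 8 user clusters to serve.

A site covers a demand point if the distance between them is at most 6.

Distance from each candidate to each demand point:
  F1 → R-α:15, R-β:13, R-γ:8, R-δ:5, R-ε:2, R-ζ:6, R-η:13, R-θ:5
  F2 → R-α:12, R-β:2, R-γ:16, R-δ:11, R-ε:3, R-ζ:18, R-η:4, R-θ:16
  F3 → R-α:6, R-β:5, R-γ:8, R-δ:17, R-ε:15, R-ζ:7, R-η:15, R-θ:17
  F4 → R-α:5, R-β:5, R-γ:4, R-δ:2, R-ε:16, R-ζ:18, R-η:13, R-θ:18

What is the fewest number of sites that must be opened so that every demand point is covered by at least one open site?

3

Coverage sets (demand points within 6 of each site):
  F1: {R-δ, R-ε, R-ζ, R-θ}
  F2: {R-β, R-ε, R-η}
  F3: {R-α, R-β}
  F4: {R-α, R-β, R-γ, R-δ}
No 2 sites suffice: every size-2 union leaves at least one demand point uncovered.
But {F1, F2, F4} covers everything, so the minimum is 3.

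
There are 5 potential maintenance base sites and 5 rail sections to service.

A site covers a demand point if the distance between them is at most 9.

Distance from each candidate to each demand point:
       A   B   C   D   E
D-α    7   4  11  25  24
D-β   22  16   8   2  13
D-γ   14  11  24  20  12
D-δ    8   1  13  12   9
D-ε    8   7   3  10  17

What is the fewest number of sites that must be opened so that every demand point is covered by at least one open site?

Coverage sets (demand points within 9 of each site):
  D-α: {A, B}
  D-β: {C, D}
  D-γ: {}
  D-δ: {A, B, E}
  D-ε: {A, B, C}
No single site covers all 5 demand points.
But {D-β, D-δ} covers everything, so the minimum is 2.

2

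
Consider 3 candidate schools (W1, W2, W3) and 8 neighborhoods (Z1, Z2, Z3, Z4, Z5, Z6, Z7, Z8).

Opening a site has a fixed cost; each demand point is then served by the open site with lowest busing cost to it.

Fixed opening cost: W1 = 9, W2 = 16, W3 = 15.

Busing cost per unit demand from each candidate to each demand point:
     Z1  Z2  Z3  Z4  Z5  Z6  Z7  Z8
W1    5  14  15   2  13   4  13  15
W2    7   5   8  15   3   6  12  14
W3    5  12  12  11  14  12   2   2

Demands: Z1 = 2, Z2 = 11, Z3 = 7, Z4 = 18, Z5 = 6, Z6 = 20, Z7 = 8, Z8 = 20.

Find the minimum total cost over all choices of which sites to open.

351

Open {W1, W2, W3}: assign each demand point to its cheapest open site.
  Z1→W1 2×5=10, Z2→W2 11×5=55, Z3→W2 7×8=56, Z4→W1 18×2=36, Z5→W2 6×3=18, Z6→W1 20×4=80, Z7→W3 8×2=16, Z8→W3 20×2=40
  busing cost 311, fixed 40 → total 351.
Compare {W1, W3}: busing cost 476 + fixed 24 = 500.
Compare {W2, W3}: busing cost 513 + fixed 31 = 544.
Compare {W1, W2}: busing cost 631 + fixed 25 = 656.
All other subsets cost ≥ 500. Minimum total cost: 351.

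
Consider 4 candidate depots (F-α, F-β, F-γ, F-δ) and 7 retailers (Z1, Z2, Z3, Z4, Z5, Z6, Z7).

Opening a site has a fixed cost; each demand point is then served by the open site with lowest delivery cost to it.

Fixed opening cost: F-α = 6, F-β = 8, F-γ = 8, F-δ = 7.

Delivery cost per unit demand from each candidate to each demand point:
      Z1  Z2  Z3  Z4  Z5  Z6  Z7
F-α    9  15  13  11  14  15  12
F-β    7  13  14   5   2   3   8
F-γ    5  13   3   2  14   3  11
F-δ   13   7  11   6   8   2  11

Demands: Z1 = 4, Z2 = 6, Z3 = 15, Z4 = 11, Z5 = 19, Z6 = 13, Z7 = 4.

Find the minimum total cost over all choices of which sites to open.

248

Open {F-β, F-γ, F-δ}: assign each demand point to its cheapest open site.
  Z1→F-γ 4×5=20, Z2→F-δ 6×7=42, Z3→F-γ 15×3=45, Z4→F-γ 11×2=22, Z5→F-β 19×2=38, Z6→F-δ 13×2=26, Z7→F-β 4×8=32
  delivery cost 225, fixed 23 → total 248.
Compare {F-α, F-β, F-γ, F-δ}: delivery cost 225 + fixed 29 = 254.
Compare {F-β, F-γ}: delivery cost 274 + fixed 16 = 290.
Compare {F-α, F-β, F-γ}: delivery cost 274 + fixed 22 = 296.
All other subsets cost ≥ 254. Minimum total cost: 248.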